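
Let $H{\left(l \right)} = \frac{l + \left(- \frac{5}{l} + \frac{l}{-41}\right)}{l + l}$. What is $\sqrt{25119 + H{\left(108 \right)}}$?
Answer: $\frac{\sqrt{1970089660694}}{8856} \approx 158.49$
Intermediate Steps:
$H{\left(l \right)} = \frac{- \frac{5}{l} + \frac{40 l}{41}}{2 l}$ ($H{\left(l \right)} = \frac{l + \left(- \frac{5}{l} + l \left(- \frac{1}{41}\right)\right)}{2 l} = \left(l - \left(\frac{5}{l} + \frac{l}{41}\right)\right) \frac{1}{2 l} = \left(- \frac{5}{l} + \frac{40 l}{41}\right) \frac{1}{2 l} = \frac{- \frac{5}{l} + \frac{40 l}{41}}{2 l}$)
$\sqrt{25119 + H{\left(108 \right)}} = \sqrt{25119 + \left(\frac{20}{41} - \frac{5}{2 \cdot 11664}\right)} = \sqrt{25119 + \left(\frac{20}{41} - \frac{5}{23328}\right)} = \sqrt{25119 + \frac{466355}{956448}} = \sqrt{\frac{24025483667}{956448}} = \frac{\sqrt{1970089660694}}{8856}$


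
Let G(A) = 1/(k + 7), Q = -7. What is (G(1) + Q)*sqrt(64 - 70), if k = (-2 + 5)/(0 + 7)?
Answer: -357*I*sqrt(6)/52 ≈ -16.817*I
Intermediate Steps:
k = 3/7 ≈ 0.42857
G(A) = 7/52 (G(A) = 1/(3/7 + 7) = 1/(52/7) = 7/52)
(G(1) + Q)*sqrt(64 - 70) = (7/52 - 7)*sqrt(64 - 70) = -357*I*sqrt(6)/52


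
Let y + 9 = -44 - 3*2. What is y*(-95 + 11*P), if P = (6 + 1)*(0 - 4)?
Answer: 23777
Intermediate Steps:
P = -28 (P = 7*(-4) = -28)
y = -59 (y = -9 + (-44 - 3*2) = -9 + (-44 - 6) = -9 - 50 = -59)
y*(-95 + 11*P) = -59*(-95 + 11*(-28)) = -59*(-95 - 308) = -59*(-403) = 23777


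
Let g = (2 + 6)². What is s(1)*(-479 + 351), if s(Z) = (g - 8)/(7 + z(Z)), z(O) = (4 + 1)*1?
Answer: -1792/3 ≈ -597.33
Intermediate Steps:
g = 64 (g = 8² = 64)
z(O) = 5 (z(O) = 5*1 = 5)
s(Z) = 14/3 (s(Z) = (64 - 8)/(7 + 5) = 56/12 = 56*(1/12) = 14/3)
s(1)*(-479 + 351) = 14*(-479 + 351)/3 = (14/3)*(-128) = -1792/3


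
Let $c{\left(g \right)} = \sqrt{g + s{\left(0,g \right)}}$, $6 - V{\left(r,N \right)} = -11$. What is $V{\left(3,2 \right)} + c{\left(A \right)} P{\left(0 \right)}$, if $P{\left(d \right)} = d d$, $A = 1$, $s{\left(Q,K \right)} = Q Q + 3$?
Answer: $17$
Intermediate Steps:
$s{\left(Q,K \right)} = 3 + Q^{2}$ ($s{\left(Q,K \right)} = Q^{2} + 3 = 3 + Q^{2}$)
$V{\left(r,N \right)} = 17$ ($V{\left(r,N \right)} = 6 - -11 = 6 + 11 = 17$)
$P{\left(d \right)} = d^{2}$
$c{\left(g \right)} = \sqrt{3 + g}$ ($c{\left(g \right)} = \sqrt{g + \left(3 + 0^{2}\right)} = \sqrt{g + \left(3 + 0\right)} = \sqrt{g + 3} = \sqrt{3 + g}$)
$V{\left(3,2 \right)} + c{\left(A \right)} P{\left(0 \right)} = 17 + \sqrt{3 + 1} \cdot 0^{2} = 17 + \sqrt{4} \cdot 0 = 17 + 2 \cdot 0 = 17 + 0 = 17$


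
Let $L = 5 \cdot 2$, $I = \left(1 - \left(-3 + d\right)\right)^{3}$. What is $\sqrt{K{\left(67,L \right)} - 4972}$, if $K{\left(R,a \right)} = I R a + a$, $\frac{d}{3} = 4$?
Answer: $i \sqrt{348002} \approx 589.92 i$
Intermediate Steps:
$d = 12$ ($d = 3 \cdot 4 = 12$)
$I = -512$ ($I = \left(1 - \left(-3 + 12\right)\right)^{3} = \left(1 - 9\right)^{3} = \left(-8\right)^{3} = -512$)
$L = 10$
$K{\left(R,a \right)} = a - 512 R a$ ($K{\left(R,a \right)} = - 512 R a + a = a - 512 R a$)
$\sqrt{K{\left(67,L \right)} - 4972} = \sqrt{10 \left(1 - 34304\right) - 4972} = \sqrt{10 \left(-34303\right) - 4972} = \sqrt{-343030 - 4972} = \sqrt{-348002} = i \sqrt{348002}$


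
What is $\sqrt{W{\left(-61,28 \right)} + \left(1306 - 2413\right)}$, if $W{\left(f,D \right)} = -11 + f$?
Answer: $3 i \sqrt{131} \approx 34.337 i$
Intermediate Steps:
$\sqrt{W{\left(-61,28 \right)} + \left(1306 - 2413\right)} = \sqrt{\left(-11 - 61\right) + \left(1306 - 2413\right)} = \sqrt{-72 - 1107} = \sqrt{-1179} = 3 i \sqrt{131}$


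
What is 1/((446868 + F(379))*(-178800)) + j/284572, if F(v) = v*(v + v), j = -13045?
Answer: -428091307796143/9338658460860000 ≈ -0.045841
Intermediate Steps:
F(v) = 2*v² (F(v) = v*(2*v) = 2*v²)
1/((446868 + F(379))*(-178800)) + j/284572 = 1/((446868 + 2*379²)*(-178800)) - 13045/284572 = -1/178800/(446868 + 2*143641) - 13045*1/284572 = -1/178800/(446868 + 287282) - 13045/284572 = -1/178800/734150 - 13045/284572 = (1/734150)*(-1/178800) - 13045/284572 = -1/131266020000 - 13045/284572 = -428091307796143/9338658460860000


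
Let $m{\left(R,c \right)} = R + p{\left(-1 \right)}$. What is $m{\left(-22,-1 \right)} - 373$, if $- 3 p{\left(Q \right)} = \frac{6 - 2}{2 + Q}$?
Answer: $- \frac{1189}{3} \approx -396.33$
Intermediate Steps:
$p{\left(Q \right)} = - \frac{4}{3 \left(2 + Q\right)}$ ($p{\left(Q \right)} = - \frac{\left(6 - 2\right) \frac{1}{2 + Q}}{3} = - \frac{4 \frac{1}{2 + Q}}{3} = - \frac{4}{3 \left(2 + Q\right)}$)
$m{\left(R,c \right)} = - \frac{4}{3} + R$ ($m{\left(R,c \right)} = R - \frac{4}{6 + 3 \left(-1\right)} = R - \frac{4}{6 - 3} = R - \frac{4}{3} = - \frac{4}{3} + R$)
$m{\left(-22,-1 \right)} - 373 = \left(- \frac{4}{3} - 22\right) - 373 = - \frac{70}{3} - 373 = - \frac{1189}{3}$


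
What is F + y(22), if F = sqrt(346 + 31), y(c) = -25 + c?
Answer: -3 + sqrt(377) ≈ 16.417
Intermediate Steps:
F = sqrt(377) ≈ 19.416
F + y(22) = sqrt(377) + (-25 + 22) = sqrt(377) - 3 = -3 + sqrt(377)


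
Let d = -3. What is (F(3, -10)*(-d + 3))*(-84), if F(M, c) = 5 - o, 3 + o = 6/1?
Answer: -1008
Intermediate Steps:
o = 3 (o = -3 + 6/1 = -3 + 6*1 = -3 + 6 = 3)
F(M, c) = 2 (F(M, c) = 5 - 1*3 = 5 - 3 = 2)
(F(3, -10)*(-d + 3))*(-84) = (2*(-1*(-3) + 3))*(-84) = (2*(3 + 3))*(-84) = (2*6)*(-84) = 12*(-84) = -1008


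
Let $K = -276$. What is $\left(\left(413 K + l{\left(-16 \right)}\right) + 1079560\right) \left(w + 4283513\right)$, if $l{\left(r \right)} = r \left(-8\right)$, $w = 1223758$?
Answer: $5318371604700$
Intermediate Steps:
$l{\left(r \right)} = - 8 r$
$\left(\left(413 K + l{\left(-16 \right)}\right) + 1079560\right) \left(w + 4283513\right) = \left(\left(413 \left(-276\right) - -128\right) + 1079560\right) \left(1223758 + 4283513\right) = \left(\left(-113988 + 128\right) + 1079560\right) 5507271 = \left(-113860 + 1079560\right) 5507271 = 965700 \cdot 5507271 = 5318371604700$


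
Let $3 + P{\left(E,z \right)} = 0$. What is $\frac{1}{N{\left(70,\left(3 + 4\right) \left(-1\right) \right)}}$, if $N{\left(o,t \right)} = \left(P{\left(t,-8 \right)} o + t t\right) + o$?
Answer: $- \frac{1}{91} \approx -0.010989$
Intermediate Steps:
$P{\left(E,z \right)} = -3$ ($P{\left(E,z \right)} = -3 + 0 = -3$)
$N{\left(o,t \right)} = t^{2} - 2 o$ ($N{\left(o,t \right)} = \left(- 3 o + t t\right) + o = \left(- 3 o + t^{2}\right) + o = \left(t^{2} - 3 o\right) + o = t^{2} - 2 o$)
$\frac{1}{N{\left(70,\left(3 + 4\right) \left(-1\right) \right)}} = \frac{1}{\left(\left(3 + 4\right) \left(-1\right)\right)^{2} - 140} = \frac{1}{\left(7 \left(-1\right)\right)^{2} - 140} = \frac{1}{\left(-7\right)^{2} - 140} = \frac{1}{49 - 140} = \frac{1}{-91} = - \frac{1}{91}$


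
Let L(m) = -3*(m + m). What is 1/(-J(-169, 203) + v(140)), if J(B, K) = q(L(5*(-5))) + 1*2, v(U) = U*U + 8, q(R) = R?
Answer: 1/19456 ≈ 5.1398e-5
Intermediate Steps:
L(m) = -6*m
v(U) = 8 + U² (v(U) = U² + 8 = 8 + U²)
J(B, K) = 152 (J(B, K) = -30*(-5) + 1*2 = -6*(-25) + 2 = 150 + 2 = 152)
1/(-J(-169, 203) + v(140)) = 1/(-1*152 + (8 + 140²)) = 1/(-152 + (8 + 19600)) = 1/(-152 + 19608) = 1/19456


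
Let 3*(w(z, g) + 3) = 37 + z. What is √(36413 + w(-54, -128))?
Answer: √327639/3 ≈ 190.80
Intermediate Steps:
w(z, g) = 28/3 + z/3 (w(z, g) = -3 + (37 + z)/3 = -3 + (37/3 + z/3) = 28/3 + z/3)
√(36413 + w(-54, -128)) = √(36413 + (28/3 + (⅓)*(-54))) = √(36413 + (28/3 - 18)) = √(36413 - 26/3) = √(109213/3) = √327639/3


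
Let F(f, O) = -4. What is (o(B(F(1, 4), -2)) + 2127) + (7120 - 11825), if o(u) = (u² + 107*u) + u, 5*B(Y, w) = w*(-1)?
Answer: -63366/25 ≈ -2534.6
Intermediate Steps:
B(Y, w) = -w/5 (B(Y, w) = (w*(-1))/5 = (-w)/5 = -w/5)
o(u) = u² + 108*u
(o(B(F(1, 4), -2)) + 2127) + (7120 - 11825) = ((-⅕*(-2))*(108 - ⅕*(-2)) + 2127) + (7120 - 11825) = (2*(108 + ⅖)/5 + 2127) - 4705 = ((⅖)*(542/5) + 2127) - 4705 = (1084/25 + 2127) - 4705 = 54259/25 - 4705 = -63366/25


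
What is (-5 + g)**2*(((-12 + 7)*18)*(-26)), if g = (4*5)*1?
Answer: 526500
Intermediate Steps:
g = 20 (g = 20*1 = 20)
(-5 + g)**2*(((-12 + 7)*18)*(-26)) = (-5 + 20)**2*(((-12 + 7)*18)*(-26)) = 15**2*(-5*18*(-26)) = 225*(-90*(-26)) = 225*2340 = 526500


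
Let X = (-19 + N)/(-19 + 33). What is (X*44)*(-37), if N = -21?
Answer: 32560/7 ≈ 4651.4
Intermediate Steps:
X = -20/7 (X = (-19 - 21)/(-19 + 33) = -40/14 = -40*1/14 = -20/7 ≈ -2.8571)
(X*44)*(-37) = -20/7*44*(-37) = -880/7*(-37) = 32560/7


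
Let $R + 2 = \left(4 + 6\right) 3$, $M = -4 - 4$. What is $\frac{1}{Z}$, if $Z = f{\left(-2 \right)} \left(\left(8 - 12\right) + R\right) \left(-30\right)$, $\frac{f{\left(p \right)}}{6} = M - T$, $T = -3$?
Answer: $\frac{1}{21600} \approx 4.6296 \cdot 10^{-5}$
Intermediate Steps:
$M = -8$
$f{\left(p \right)} = -30$ ($f{\left(p \right)} = 6 \left(-8 - -3\right) = 6 \left(-8 + 3\right) = 6 \left(-5\right) = -30$)
$R = 28$ ($R = -2 + \left(4 + 6\right) 3 = -2 + 10 \cdot 3 = -2 + 30 = 28$)
$Z = 21600$ ($Z = - 30 \left(\left(8 - 12\right) + 28\right) \left(-30\right) = - 30 \left(-4 + 28\right) \left(-30\right) = \left(-30\right) 24 \left(-30\right) = \left(-720\right) \left(-30\right) = 21600$)
$\frac{1}{Z} = \frac{1}{21600}$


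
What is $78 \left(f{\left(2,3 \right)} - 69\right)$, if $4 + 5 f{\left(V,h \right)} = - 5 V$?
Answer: $- \frac{28002}{5} \approx -5600.4$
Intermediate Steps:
$f{\left(V,h \right)} = - \frac{4}{5} - V$ ($f{\left(V,h \right)} = - \frac{4}{5} + \frac{\left(-5\right) V}{5} = - \frac{4}{5} - V$)
$78 \left(f{\left(2,3 \right)} - 69\right) = 78 \left(\left(- \frac{4}{5} - 2\right) - 69\right) = 78 \left(- \frac{14}{5} - 69\right) = 78 \left(- \frac{359}{5}\right) = - \frac{28002}{5}$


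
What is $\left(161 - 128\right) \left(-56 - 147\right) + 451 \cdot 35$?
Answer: $9086$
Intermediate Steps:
$\left(161 - 128\right) \left(-56 - 147\right) + 451 \cdot 35 = 33 \left(-203\right) + 15785 = -6699 + 15785 = 9086$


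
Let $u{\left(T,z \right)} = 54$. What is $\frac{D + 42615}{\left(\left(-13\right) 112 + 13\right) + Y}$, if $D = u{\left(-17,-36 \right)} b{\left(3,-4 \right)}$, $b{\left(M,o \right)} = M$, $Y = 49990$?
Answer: $\frac{42777}{48547} \approx 0.88115$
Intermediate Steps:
$D = 162$ ($D = 54 \cdot 3 = 162$)
$\frac{D + 42615}{\left(\left(-13\right) 112 + 13\right) + Y} = \frac{162 + 42615}{\left(\left(-13\right) 112 + 13\right) + 49990} = \frac{42777}{\left(-1456 + 13\right) + 49990} = \frac{42777}{-1443 + 49990} = \frac{42777}{48547}$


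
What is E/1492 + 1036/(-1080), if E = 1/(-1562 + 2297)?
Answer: -9467477/9869580 ≈ -0.95926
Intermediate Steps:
E = 1/735 ≈ 0.0013605
E/1492 + 1036/(-1080) = (1/735)/1492 + 1036/(-1080) = (1/735)*(1/1492) + 1036*(-1/1080) = 1/1096620 - 259/270 = -9467477/9869580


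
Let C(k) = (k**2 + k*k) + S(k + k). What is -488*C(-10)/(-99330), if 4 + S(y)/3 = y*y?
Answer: 338672/49665 ≈ 6.8191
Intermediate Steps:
S(y) = -12 + 3*y**2 (S(y) = -12 + 3*(y*y) = -12 + 3*y**2)
C(k) = -12 + 14*k**2 (C(k) = (k**2 + k*k) + (-12 + 3*(k + k)**2) = (k**2 + k**2) + (-12 + 3*(2*k)**2) = 2*k**2 + (-12 + 3*(4*k**2)) = 2*k**2 + (-12 + 12*k**2) = -12 + 14*k**2)
-488*C(-10)/(-99330) = -488*(-12 + 14*(-10)**2)/(-99330) = -488*(-12 + 14*100)*(-1/99330) = -488*(-12 + 1400)*(-1/99330) = -488*1388*(-1/99330) = -677344*(-1/99330) = 338672/49665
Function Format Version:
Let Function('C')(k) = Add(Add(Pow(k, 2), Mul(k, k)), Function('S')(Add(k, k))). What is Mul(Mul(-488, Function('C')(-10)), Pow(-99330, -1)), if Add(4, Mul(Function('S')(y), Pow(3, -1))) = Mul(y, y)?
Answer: Rational(338672, 49665) ≈ 6.8191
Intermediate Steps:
Function('S')(y) = Add(-12, Mul(3, Pow(y, 2))) (Function('S')(y) = Add(-12, Mul(3, Mul(y, y))) = Add(-12, Mul(3, Pow(y, 2))))
Function('C')(k) = Add(-12, Mul(14, Pow(k, 2))) (Function('C')(k) = Add(Add(Pow(k, 2), Mul(k, k)), Add(-12, Mul(3, Pow(Add(k, k), 2)))) = Add(Add(Pow(k, 2), Pow(k, 2)), Add(-12, Mul(3, Pow(Mul(2, k), 2)))) = Add(Mul(2, Pow(k, 2)), Add(-12, Mul(3, Mul(4, Pow(k, 2))))) = Add(Mul(2, Pow(k, 2)), Add(-12, Mul(12, Pow(k, 2)))) = Add(-12, Mul(14, Pow(k, 2))))
Mul(Mul(-488, Function('C')(-10)), Pow(-99330, -1)) = Mul(Mul(-488, Add(-12, Mul(14, Pow(-10, 2)))), Pow(-99330, -1)) = Mul(Mul(-488, Add(-12, Mul(14, 100))), Rational(-1, 99330)) = Mul(Mul(-488, Add(-12, 1400)), Rational(-1, 99330)) = Mul(Mul(-488, 1388), Rational(-1, 99330)) = Mul(-677344, Rational(-1, 99330)) = Rational(338672, 49665)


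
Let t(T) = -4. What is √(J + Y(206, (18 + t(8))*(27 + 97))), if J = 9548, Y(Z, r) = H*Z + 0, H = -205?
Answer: I*√32682 ≈ 180.78*I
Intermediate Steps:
Y(Z, r) = -205*Z (Y(Z, r) = -205*Z + 0 = -205*Z)
√(J + Y(206, (18 + t(8))*(27 + 97))) = √(9548 - 205*206) = √(9548 - 42230) = √(-32682) = I*√32682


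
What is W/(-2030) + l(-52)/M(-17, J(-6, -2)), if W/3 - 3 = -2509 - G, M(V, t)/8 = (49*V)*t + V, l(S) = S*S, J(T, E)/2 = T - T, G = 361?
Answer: -539923/34510 ≈ -15.645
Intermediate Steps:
J(T, E) = 0 (J(T, E) = 2*(T - T) = 2*0 = 0)
l(S) = S²
M(V, t) = 8*V + 392*V*t (M(V, t) = 8*((49*V)*t + V) = 8*(49*V*t + V) = 8*(V + 49*V*t) = 8*V + 392*V*t)
W = -8601 (W = 9 + 3*(-2509 - 1*361) = 9 + 3*(-2509 - 361) = 9 + 3*(-2870) = 9 - 8610 = -8601)
W/(-2030) + l(-52)/M(-17, J(-6, -2)) = -8601/(-2030) + (-52)²/((8*(-17)*(1 + 49*0))) = -8601*(-1/2030) + 2704/((8*(-17)*(1 + 0))) = 8601/2030 + 2704/((8*(-17)*1)) = 8601/2030 + 2704/(-136) = 8601/2030 + 2704*(-1/136) = 8601/2030 - 338/17 = -539923/34510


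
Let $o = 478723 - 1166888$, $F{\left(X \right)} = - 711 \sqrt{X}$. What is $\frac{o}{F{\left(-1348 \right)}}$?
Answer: $- \frac{688165 i \sqrt{337}}{479214} \approx - 26.362 i$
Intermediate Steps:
$o = -688165$
$\frac{o}{F{\left(-1348 \right)}} = - \frac{688165}{\left(-711\right) \sqrt{-1348}} = - \frac{688165}{\left(-711\right) 2 i \sqrt{337}} = - \frac{688165}{\left(-1422\right) i \sqrt{337}} = - 688165 \frac{i \sqrt{337}}{479214} = - \frac{688165 i \sqrt{337}}{479214}$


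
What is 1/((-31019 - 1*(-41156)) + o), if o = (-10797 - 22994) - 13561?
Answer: -1/37215 ≈ -2.6871e-5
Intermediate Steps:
o = -47352 (o = -33791 - 13561 = -47352)
1/((-31019 - 1*(-41156)) + o) = 1/((-31019 - 1*(-41156)) - 47352) = 1/((-31019 + 41156) - 47352) = 1/(10137 - 47352) = 1/(-37215) = -1/37215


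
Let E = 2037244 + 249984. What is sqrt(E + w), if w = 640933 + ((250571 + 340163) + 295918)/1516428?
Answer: sqrt(46760175909508470)/126369 ≈ 1711.2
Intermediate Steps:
E = 2287228
w = 242982408494/379107 (w = 640933 + (590734 + 295918)*(1/1516428) = 640933 + 886652*(1/1516428) = 640933 + 221663/379107 = 242982408494/379107 ≈ 6.4093e+5)
sqrt(E + w) = sqrt(2287228 + 242982408494/379107) = sqrt(1110086553890/379107) = sqrt(46760175909508470)/126369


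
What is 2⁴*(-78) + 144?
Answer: -1104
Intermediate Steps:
2⁴*(-78) + 144 = 16*(-78) + 144 = -1248 + 144 = -1104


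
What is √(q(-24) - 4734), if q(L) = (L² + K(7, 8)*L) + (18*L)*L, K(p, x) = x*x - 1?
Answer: 9*√58 ≈ 68.542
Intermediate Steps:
K(p, x) = -1 + x² (K(p, x) = x² - 1 = -1 + x²)
q(L) = 19*L² + 63*L (q(L) = (L² + (-1 + 8²)*L) + (18*L)*L = (L² + (-1 + 64)*L) + 18*L² = (L² + 63*L) + 18*L² = 19*L² + 63*L)
√(q(-24) - 4734) = √(-24*(63 + 19*(-24)) - 4734) = √(-24*(63 - 456) - 4734) = √(-24*(-393) - 4734) = √(9432 - 4734) = √4698 = 9*√58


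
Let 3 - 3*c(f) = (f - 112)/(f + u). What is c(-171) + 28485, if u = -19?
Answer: 16236737/570 ≈ 28486.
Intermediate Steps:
c(f) = 1 - (-112 + f)/(3*(-19 + f)) (c(f) = 1 - (f - 112)/(3*(f - 19)) = 1 - (-112 + f)/(3*(-19 + f)))
c(-171) + 28485 = (55 + 2*(-171))/(3*(-19 - 171)) + 28485 = (1/3)*(55 - 342)/(-190) + 28485 = (1/3)*(-1/190)*(-287) + 28485 = 287/570 + 28485 = 16236737/570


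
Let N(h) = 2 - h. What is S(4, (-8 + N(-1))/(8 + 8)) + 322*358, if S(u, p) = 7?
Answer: 115283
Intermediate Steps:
S(4, (-8 + N(-1))/(8 + 8)) + 322*358 = 7 + 322*358 = 7 + 115276 = 115283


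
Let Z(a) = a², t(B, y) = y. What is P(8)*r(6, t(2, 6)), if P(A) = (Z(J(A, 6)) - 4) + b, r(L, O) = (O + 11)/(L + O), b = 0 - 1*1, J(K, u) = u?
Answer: 527/12 ≈ 43.917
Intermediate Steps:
b = -1 (b = 0 - 1 = -1)
r(L, O) = (11 + O)/(L + O)
P(A) = 31 (P(A) = (6² - 4) - 1 = (36 - 4) - 1 = 32 - 1 = 31)
P(8)*r(6, t(2, 6)) = 31*((11 + 6)/(6 + 6)) = 31*(17/12) = 527/12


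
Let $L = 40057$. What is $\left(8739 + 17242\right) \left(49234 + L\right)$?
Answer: $2319869471$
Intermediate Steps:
$\left(8739 + 17242\right) \left(49234 + L\right) = \left(8739 + 17242\right) \left(49234 + 40057\right) = 25981 \cdot 89291 = 2319869471$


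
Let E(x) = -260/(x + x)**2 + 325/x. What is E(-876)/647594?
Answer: -284765/496948093344 ≈ -5.7303e-7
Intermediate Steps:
E(x) = -65/x**2 + 325/x (E(x) = -260*1/(4*x**2) + 325/x = -65/x**2 + 325/x)
E(-876)/647594 = (65*(-1 + 5*(-876))/(-876)**2)/647594 = (65*(1/767376)*(-1 - 4380))*(1/647594) = (65*(1/767376)*(-4381))*(1/647594) = -284765/767376*1/647594 = -284765/496948093344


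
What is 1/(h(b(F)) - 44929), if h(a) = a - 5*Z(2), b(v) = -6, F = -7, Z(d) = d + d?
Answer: -1/44955 ≈ -2.2244e-5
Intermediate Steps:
Z(d) = 2*d
h(a) = -20 + a (h(a) = a - 10*2 = a - 5*4 = a - 20 = -20 + a)
1/(h(b(F)) - 44929) = 1/((-20 - 6) - 44929) = 1/(-26 - 44929) = 1/(-44955) = -1/44955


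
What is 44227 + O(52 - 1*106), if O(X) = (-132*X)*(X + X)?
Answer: -725597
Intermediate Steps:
O(X) = -264*X² (O(X) = (-132*X)*(2*X) = -264*X²)
44227 + O(52 - 1*106) = 44227 - 264*(52 - 1*106)² = 44227 - 264*(52 - 106)² = 44227 - 264*(-54)² = 44227 - 264*2916 = 44227 - 769824 = -725597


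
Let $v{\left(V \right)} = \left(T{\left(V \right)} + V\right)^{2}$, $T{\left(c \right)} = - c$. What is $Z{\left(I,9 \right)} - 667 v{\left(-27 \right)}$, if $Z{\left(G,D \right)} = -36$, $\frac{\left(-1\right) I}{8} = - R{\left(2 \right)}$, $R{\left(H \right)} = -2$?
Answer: $-36$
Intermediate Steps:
$I = -16$ ($I = - 8 \left(\left(-1\right) \left(-2\right)\right) = \left(-8\right) 2 = -16$)
$v{\left(V \right)} = 0$ ($v{\left(V \right)} = \left(- V + V\right)^{2} = 0^{2} = 0$)
$Z{\left(I,9 \right)} - 667 v{\left(-27 \right)} = -36 - 0 = -36 + 0 = -36$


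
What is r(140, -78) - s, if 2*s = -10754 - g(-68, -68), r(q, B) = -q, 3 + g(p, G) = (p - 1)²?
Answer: 7616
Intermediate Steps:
g(p, G) = -3 + (-1 + p)² (g(p, G) = -3 + (p - 1)² = -3 + (-1 + p)²)
s = -7756 (s = (-10754 - (-3 + (-1 - 68)²))/2 = (-10754 - (-3 + (-69)²))/2 = (-10754 - (-3 + 4761))/2 = (-10754 - 1*4758)/2 = (-10754 - 4758)/2 = (½)*(-15512) = -7756)
r(140, -78) - s = -1*140 - 1*(-7756) = -140 + 7756 = 7616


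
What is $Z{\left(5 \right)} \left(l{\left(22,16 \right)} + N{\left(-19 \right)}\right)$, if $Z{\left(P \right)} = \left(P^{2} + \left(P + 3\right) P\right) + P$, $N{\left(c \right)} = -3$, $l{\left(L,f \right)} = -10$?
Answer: $-910$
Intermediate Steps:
$Z{\left(P \right)} = P + P^{2} + P \left(3 + P\right)$ ($Z{\left(P \right)} = \left(P^{2} + \left(3 + P\right) P\right) + P = \left(P^{2} + P \left(3 + P\right)\right) + P = P + P^{2} + P \left(3 + P\right)$)
$Z{\left(5 \right)} \left(l{\left(22,16 \right)} + N{\left(-19 \right)}\right) = 2 \cdot 5 \left(2 + 5\right) \left(-10 - 3\right) = 2 \cdot 5 \cdot 7 \left(-13\right) = 70 \left(-13\right) = -910$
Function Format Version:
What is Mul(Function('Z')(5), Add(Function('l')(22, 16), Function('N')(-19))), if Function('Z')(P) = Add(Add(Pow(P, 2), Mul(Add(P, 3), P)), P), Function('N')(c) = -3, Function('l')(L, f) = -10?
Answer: -910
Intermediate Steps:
Function('Z')(P) = Add(P, Pow(P, 2), Mul(P, Add(3, P))) (Function('Z')(P) = Add(Add(Pow(P, 2), Mul(Add(3, P), P)), P) = Add(Add(Pow(P, 2), Mul(P, Add(3, P))), P) = Add(P, Pow(P, 2), Mul(P, Add(3, P))))
Mul(Function('Z')(5), Add(Function('l')(22, 16), Function('N')(-19))) = Mul(Mul(2, 5, Add(2, 5)), Add(-10, -3)) = Mul(Mul(2, 5, 7), -13) = Mul(70, -13) = -910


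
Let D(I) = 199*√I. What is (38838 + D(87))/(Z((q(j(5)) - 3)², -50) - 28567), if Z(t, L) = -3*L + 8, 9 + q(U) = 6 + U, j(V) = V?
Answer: -38838/28409 - 199*√87/28409 ≈ -1.4324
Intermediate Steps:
q(U) = -3 + U (q(U) = -9 + (6 + U) = -3 + U)
Z(t, L) = 8 - 3*L
(38838 + D(87))/(Z((q(j(5)) - 3)², -50) - 28567) = (38838 + 199*√87)/((8 - 3*(-50)) - 28567) = (38838 + 199*√87)/((8 + 150) - 28567) = (38838 + 199*√87)/(158 - 28567) = (38838 + 199*√87)/(-28409) = (38838 + 199*√87)*(-1/28409) = -38838/28409 - 199*√87/28409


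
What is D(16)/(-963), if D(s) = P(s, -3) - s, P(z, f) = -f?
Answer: 13/963 ≈ 0.013499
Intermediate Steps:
D(s) = 3 - s (D(s) = -1*(-3) - s = 3 - s)
D(16)/(-963) = (3 - 1*16)/(-963) = (3 - 16)*(-1/963) = -13*(-1/963) = 13/963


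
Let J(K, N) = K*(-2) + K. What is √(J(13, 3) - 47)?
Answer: 2*I*√15 ≈ 7.746*I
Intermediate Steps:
J(K, N) = -K (J(K, N) = -2*K + K = -K)
√(J(13, 3) - 47) = √(-1*13 - 47) = √(-13 - 47) = √(-60) = 2*I*√15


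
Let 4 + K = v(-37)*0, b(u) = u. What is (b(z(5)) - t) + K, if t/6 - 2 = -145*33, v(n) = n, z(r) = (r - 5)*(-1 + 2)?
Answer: 28694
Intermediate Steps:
z(r) = -5 + r (z(r) = (-5 + r)*1 = -5 + r)
t = -28698 (t = 12 + 6*(-145*33) = 12 + 6*(-4785) = 12 - 28710 = -28698)
K = -4 (K = -4 - 37*0 = -4 + 0 = -4)
(b(z(5)) - t) + K = ((-5 + 5) - 1*(-28698)) - 4 = (0 + 28698) - 4 = 28698 - 4 = 28694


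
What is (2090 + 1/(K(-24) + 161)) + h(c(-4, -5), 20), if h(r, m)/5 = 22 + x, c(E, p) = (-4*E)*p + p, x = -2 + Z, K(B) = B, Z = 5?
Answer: 303456/137 ≈ 2215.0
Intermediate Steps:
x = 3 (x = -2 + 5 = 3)
c(E, p) = p - 4*E*p (c(E, p) = -4*E*p + p = p - 4*E*p)
h(r, m) = 125 (h(r, m) = 5*(22 + 3) = 5*25 = 125)
(2090 + 1/(K(-24) + 161)) + h(c(-4, -5), 20) = (2090 + 1/(-24 + 161)) + 125 = (2090 + 1/137) + 125 = 286331/137 + 125 = 303456/137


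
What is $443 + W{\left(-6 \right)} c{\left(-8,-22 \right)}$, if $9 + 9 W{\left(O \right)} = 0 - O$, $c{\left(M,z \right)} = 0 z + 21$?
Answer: $436$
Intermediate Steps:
$c{\left(M,z \right)} = 21$ ($c{\left(M,z \right)} = 0 + 21 = 21$)
$W{\left(O \right)} = -1 - \frac{O}{9}$ ($W{\left(O \right)} = -1 + \frac{0 - O}{9} = -1 + \frac{\left(-1\right) O}{9} = -1 - \frac{O}{9}$)
$443 + W{\left(-6 \right)} c{\left(-8,-22 \right)} = 443 + \left(-1 - - \frac{2}{3}\right) 21 = 443 + \left(-1 + \frac{2}{3}\right) 21 = 443 - 7 = 436$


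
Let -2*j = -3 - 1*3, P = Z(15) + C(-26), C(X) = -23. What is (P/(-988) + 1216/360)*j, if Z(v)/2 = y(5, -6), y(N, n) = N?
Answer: 11597/1140 ≈ 10.173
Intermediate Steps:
Z(v) = 10 (Z(v) = 2*5 = 10)
P = -13 (P = 10 - 23 = -13)
j = 3 (j = -(-3 - 1*3)/2 = -(-3 - 3)/2 = -1/2*(-6) = 3)
(P/(-988) + 1216/360)*j = (-13/(-988) + 1216/360)*3 = (-13*(-1/988) + 1216*(1/360))*3 = (1/76 + 152/45)*3 = (11597/3420)*3 = 11597/1140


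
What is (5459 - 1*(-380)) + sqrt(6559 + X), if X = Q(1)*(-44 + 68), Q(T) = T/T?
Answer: 5839 + sqrt(6583) ≈ 5920.1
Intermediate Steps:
Q(T) = 1
X = 24 (X = 1*(-44 + 68) = 1*24 = 24)
(5459 - 1*(-380)) + sqrt(6559 + X) = (5459 - 1*(-380)) + sqrt(6559 + 24) = (5459 + 380) + sqrt(6583) = 5839 + sqrt(6583)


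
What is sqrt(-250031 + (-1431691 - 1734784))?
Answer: I*sqrt(3416506) ≈ 1848.4*I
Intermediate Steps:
sqrt(-250031 + (-1431691 - 1734784)) = sqrt(-250031 - 3166475) = sqrt(-3416506) = I*sqrt(3416506)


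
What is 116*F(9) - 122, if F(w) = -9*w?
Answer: -9518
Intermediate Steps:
116*F(9) - 122 = 116*(-9*9) - 122 = 116*(-81) - 122 = -9396 - 122 = -9518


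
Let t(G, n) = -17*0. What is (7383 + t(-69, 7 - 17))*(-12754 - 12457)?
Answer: -186132813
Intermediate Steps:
t(G, n) = 0
(7383 + t(-69, 7 - 17))*(-12754 - 12457) = (7383 + 0)*(-12754 - 12457) = 7383*(-25211) = -186132813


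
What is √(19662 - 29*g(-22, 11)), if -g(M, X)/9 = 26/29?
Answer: 2*√4974 ≈ 141.05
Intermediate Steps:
g(M, X) = -234/29
√(19662 - 29*g(-22, 11)) = √(19662 - 29*(-234/29)) = √(19662 + 234) = √19896 = 2*√4974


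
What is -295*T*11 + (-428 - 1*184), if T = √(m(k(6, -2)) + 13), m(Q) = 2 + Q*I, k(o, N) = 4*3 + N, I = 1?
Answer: -16837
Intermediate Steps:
k(o, N) = 12 + N
m(Q) = 2 + Q (m(Q) = 2 + Q*1 = 2 + Q)
T = 5 (T = √((2 + (12 - 2)) + 13) = √((2 + 10) + 13) = √(12 + 13) = √25 = 5)
-295*T*11 + (-428 - 1*184) = -1475*11 + (-428 - 1*184) = -295*55 + (-428 - 184) = -16225 - 612 = -16837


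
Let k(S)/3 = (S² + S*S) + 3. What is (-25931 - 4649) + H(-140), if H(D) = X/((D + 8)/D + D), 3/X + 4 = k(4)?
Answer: -15032118965/491567 ≈ -30580.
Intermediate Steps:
k(S) = 9 + 6*S² (k(S) = 3*((S² + S*S) + 3) = 3*((S² + S²) + 3) = 3*(2*S² + 3) = 3*(3 + 2*S²) = 9 + 6*S²)
X = 3/101 (X = 3/(-4 + (9 + 6*4²)) = 3/(-4 + (9 + 6*16)) = 3/(-4 + (9 + 96)) = 3/(-4 + 105) = 3/101 ≈ 0.029703)
H(D) = 3/(101*(D + (8 + D)/D)) (H(D) = 3/(101*((D + 8)/D + D)) = 3/(101*((8 + D)/D + D)) = 3/(101*(D + (8 + D)/D)))
(-25931 - 4649) + H(-140) = (-25931 - 4649) + (3/101)*(-140)/(8 - 140 + (-140)²) = -30580 + (3/101)*(-140)/(8 - 140 + 19600) = -30580 + (3/101)*(-140)/19468 = -30580 + (3/101)*(-140)*(1/19468) = -30580 - 105/491567 = -15032118965/491567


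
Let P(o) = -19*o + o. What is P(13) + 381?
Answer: 147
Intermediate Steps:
P(o) = -18*o
P(13) + 381 = -18*13 + 381 = -234 + 381 = 147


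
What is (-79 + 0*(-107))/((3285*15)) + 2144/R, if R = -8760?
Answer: -12139/49275 ≈ -0.24635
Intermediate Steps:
(-79 + 0*(-107))/((3285*15)) + 2144/R = (-79 + 0*(-107))/((3285*15)) + 2144/(-8760) = (-79 + 0)/49275 + 2144*(-1/8760) = -79*1/49275 - 268/1095 = -79/49275 - 268/1095 = -12139/49275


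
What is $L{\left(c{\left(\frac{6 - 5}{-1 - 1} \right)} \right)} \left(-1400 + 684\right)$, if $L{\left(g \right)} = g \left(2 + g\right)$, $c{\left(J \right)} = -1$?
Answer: $716$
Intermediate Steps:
$L{\left(c{\left(\frac{6 - 5}{-1 - 1} \right)} \right)} \left(-1400 + 684\right) = - (2 - 1) \left(-1400 + 684\right) = \left(-1\right) 1 \left(-716\right) = \left(-1\right) \left(-716\right) = 716$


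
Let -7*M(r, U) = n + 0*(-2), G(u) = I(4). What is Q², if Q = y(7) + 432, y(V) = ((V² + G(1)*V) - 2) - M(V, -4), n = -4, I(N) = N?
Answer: 12567025/49 ≈ 2.5647e+5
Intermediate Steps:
G(u) = 4
M(r, U) = 4/7 (M(r, U) = -(-4 + 0*(-2))/7 = -(-4 + 0)/7 = -⅐*(-4) = 4/7)
y(V) = -18/7 + V² + 4*V (y(V) = ((V² + 4*V) - 2) - 1*4/7 = (-2 + V² + 4*V) - 4/7 = -18/7 + V² + 4*V)
Q = 3545/7 (Q = (-18/7 + 7² + 4*7) + 432 = (-18/7 + 49 + 28) + 432 = 521/7 + 432 = 3545/7 ≈ 506.43)
Q² = (3545/7)² = 12567025/49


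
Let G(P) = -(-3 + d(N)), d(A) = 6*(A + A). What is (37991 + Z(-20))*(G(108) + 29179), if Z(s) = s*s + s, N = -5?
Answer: 1122044782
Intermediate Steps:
d(A) = 12*A (d(A) = 6*(2*A) = 12*A)
Z(s) = s + s² (Z(s) = s² + s = s + s²)
G(P) = 63 (G(P) = -(-3 + 12*(-5)) = -(-3 - 60) = -1*(-63) = 63)
(37991 + Z(-20))*(G(108) + 29179) = (37991 - 20*(1 - 20))*(63 + 29179) = (37991 - 20*(-19))*29242 = (37991 + 380)*29242 = 38371*29242 = 1122044782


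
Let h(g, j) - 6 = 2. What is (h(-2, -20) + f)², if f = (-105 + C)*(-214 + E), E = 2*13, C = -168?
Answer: 2634974224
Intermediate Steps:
E = 26
h(g, j) = 8 (h(g, j) = 6 + 2 = 8)
f = 51324 (f = (-105 - 168)*(-214 + 26) = -273*(-188) = 51324)
(h(-2, -20) + f)² = (8 + 51324)² = 51332² = 2634974224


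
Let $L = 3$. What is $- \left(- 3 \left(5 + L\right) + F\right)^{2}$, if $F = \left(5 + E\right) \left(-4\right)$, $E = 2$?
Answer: $-2704$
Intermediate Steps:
$F = -28$ ($F = \left(5 + 2\right) \left(-4\right) = 7 \left(-4\right) = -28$)
$- \left(- 3 \left(5 + L\right) + F\right)^{2} = - \left(- 3 \left(5 + 3\right) - 28\right)^{2} = - \left(\left(-3\right) 8 - 28\right)^{2} = - \left(-24 - 28\right)^{2} = - \left(-52\right)^{2} = \left(-1\right) 2704 = -2704$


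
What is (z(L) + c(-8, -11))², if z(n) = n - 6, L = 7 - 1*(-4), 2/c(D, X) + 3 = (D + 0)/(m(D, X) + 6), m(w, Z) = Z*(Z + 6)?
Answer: 693889/36481 ≈ 19.021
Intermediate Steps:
m(w, Z) = Z*(6 + Z)
c(D, X) = 2/(-3 + D/(6 + X*(6 + X))) (c(D, X) = 2/(-3 + (D + 0)/(X*(6 + X) + 6)) = 2/(-3 + D/(6 + X*(6 + X))))
L = 11 (L = 7 + 4 = 11)
z(n) = -6 + n
(z(L) + c(-8, -11))² = ((-6 + 11) + 2*(-6 - 1*(-11)*(6 - 11))/(18 - 1*(-8) + 3*(-11)*(6 - 11)))² = (5 + 2*(-6 - 1*(-11)*(-5))/(18 + 8 + 3*(-11)*(-5)))² = (5 + 2*(-6 - 55)/(18 + 8 + 165))² = (5 + 2*(-61)/191)² = (5 + 2*(1/191)*(-61))² = (5 - 122/191)² = (833/191)² = 693889/36481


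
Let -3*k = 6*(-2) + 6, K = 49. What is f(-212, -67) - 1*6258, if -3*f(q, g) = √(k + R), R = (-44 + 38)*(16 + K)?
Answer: -6258 - 2*I*√97/3 ≈ -6258.0 - 6.5659*I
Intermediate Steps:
k = 2 (k = -(6*(-2) + 6)/3 = -(-12 + 6)/3 = -⅓*(-6) = 2)
R = -390 (R = (-44 + 38)*(16 + 49) = -6*65 = -390)
f(q, g) = -2*I*√97/3 (f(q, g) = -√(2 - 390)/3 = -2*I*√97/3)
f(-212, -67) - 1*6258 = -2*I*√97/3 - 1*6258 = -2*I*√97/3 - 6258 = -6258 - 2*I*√97/3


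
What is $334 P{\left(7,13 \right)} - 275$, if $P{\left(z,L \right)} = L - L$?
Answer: $-275$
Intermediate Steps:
$P{\left(z,L \right)} = 0$
$334 P{\left(7,13 \right)} - 275 = 334 \cdot 0 - 275 = 0 - 275 = -275$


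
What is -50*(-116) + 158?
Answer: 5958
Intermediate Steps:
-50*(-116) + 158 = 5800 + 158 = 5958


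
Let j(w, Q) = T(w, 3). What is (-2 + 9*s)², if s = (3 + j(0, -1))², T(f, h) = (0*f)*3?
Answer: 6241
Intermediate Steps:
T(f, h) = 0 (T(f, h) = 0*3 = 0)
j(w, Q) = 0
s = 9 (s = (3 + 0)² = 3² = 9)
(-2 + 9*s)² = (-2 + 9*9)² = (-2 + 81)² = 79² = 6241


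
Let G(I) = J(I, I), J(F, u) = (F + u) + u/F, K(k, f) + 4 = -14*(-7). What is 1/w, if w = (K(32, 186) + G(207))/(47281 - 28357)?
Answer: 18924/509 ≈ 37.179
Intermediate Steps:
K(k, f) = 94 (K(k, f) = -4 - 14*(-7) = -4 + 98 = 94)
J(F, u) = F + u + u/F
G(I) = 1 + 2*I (G(I) = I + I + I/I = I + I + 1 = 1 + 2*I)
w = 509/18924 (w = (94 + (1 + 2*207))/(47281 - 28357) = (94 + (1 + 414))/18924 = (94 + 415)*(1/18924) = 509*(1/18924) = 509/18924 ≈ 0.026897)
1/w = 1/(509/18924) = 18924/509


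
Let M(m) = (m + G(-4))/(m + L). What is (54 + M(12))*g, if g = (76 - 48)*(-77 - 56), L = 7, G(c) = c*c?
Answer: -206584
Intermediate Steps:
G(c) = c²
M(m) = (16 + m)/(7 + m) (M(m) = (m + (-4)²)/(m + 7) = (m + 16)/(7 + m) = (16 + m)/(7 + m))
g = -3724 (g = 28*(-133) = -3724)
(54 + M(12))*g = (54 + (16 + 12)/(7 + 12))*(-3724) = (54 + 28/19)*(-3724) = (1054/19)*(-3724) = -206584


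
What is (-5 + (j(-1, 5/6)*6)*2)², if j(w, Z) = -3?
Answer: 1681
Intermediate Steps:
(-5 + (j(-1, 5/6)*6)*2)² = (-5 - 3*6*2)² = (-5 - 18*2)² = (-5 - 36)² = (-41)² = 1681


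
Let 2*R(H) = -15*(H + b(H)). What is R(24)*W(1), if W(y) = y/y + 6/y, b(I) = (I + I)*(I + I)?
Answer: -122220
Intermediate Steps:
b(I) = 4*I² (b(I) = (2*I)*(2*I) = 4*I²)
W(y) = 1 + 6/y
R(H) = -30*H² - 15*H/2 (R(H) = (-15*(H + 4*H²))/2 = (-60*H² - 15*H)/2 = -30*H² - 15*H/2)
R(24)*W(1) = ((15/2)*24*(-1 - 4*24))*((6 + 1)/1) = ((15/2)*24*(-1 - 96))*(1*7) = ((15/2)*24*(-97))*7 = -17460*7 = -122220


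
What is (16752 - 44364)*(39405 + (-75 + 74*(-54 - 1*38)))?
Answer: -897997464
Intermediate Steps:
(16752 - 44364)*(39405 + (-75 + 74*(-54 - 1*38))) = -27612*(39405 + (-75 + 74*(-54 - 38))) = -27612*(39405 + (-75 + 74*(-92))) = -27612*(39405 + (-75 - 6808)) = -27612*(39405 - 6883) = -27612*32522 = -897997464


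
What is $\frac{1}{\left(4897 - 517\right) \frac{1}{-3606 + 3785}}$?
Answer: $\frac{179}{4380} \approx 0.040868$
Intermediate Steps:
$\frac{1}{\left(4897 - 517\right) \frac{1}{-3606 + 3785}} = \frac{1}{4380 \cdot \frac{1}{179}} = \frac{1}{\frac{4380}{179}} = \frac{179}{4380}$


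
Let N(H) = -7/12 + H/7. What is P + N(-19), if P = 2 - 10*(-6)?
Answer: 4931/84 ≈ 58.702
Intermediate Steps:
N(H) = -7/12 + H/7 (N(H) = -7*1/12 + H*(1/7) = -7/12 + H/7)
P = 62 (P = 2 + 60 = 62)
P + N(-19) = 62 + (-7/12 + (1/7)*(-19)) = 62 + (-7/12 - 19/7) = 62 - 277/84 = 4931/84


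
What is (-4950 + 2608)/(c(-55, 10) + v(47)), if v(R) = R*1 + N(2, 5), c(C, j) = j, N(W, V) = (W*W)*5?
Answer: -2342/77 ≈ -30.416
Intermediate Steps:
N(W, V) = 5*W² (N(W, V) = W²*5 = 5*W²)
v(R) = 20 + R (v(R) = R*1 + 5*2² = R + 5*4 = R + 20 = 20 + R)
(-4950 + 2608)/(c(-55, 10) + v(47)) = (-4950 + 2608)/(10 + (20 + 47)) = -2342/(10 + 67) = -2342/77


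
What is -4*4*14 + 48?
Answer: -176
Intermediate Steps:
-4*4*14 + 48 = -16*14 + 48 = -224 + 48 = -176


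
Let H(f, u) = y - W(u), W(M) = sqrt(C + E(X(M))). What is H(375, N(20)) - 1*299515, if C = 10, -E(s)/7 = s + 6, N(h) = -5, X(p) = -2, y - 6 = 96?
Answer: -299413 - 3*I*sqrt(2) ≈ -2.9941e+5 - 4.2426*I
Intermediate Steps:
y = 102 (y = 6 + 96 = 102)
E(s) = -42 - 7*s (E(s) = -7*(s + 6) = -7*(6 + s) = -42 - 7*s)
W(M) = 3*I*sqrt(2) (W(M) = sqrt(10 + (-42 - 7*(-2))) = sqrt(10 + (-42 + 14)) = sqrt(10 - 28) = sqrt(-18) = 3*I*sqrt(2))
H(f, u) = 102 - 3*I*sqrt(2)
H(375, N(20)) - 1*299515 = (102 - 3*I*sqrt(2)) - 1*299515 = (102 - 3*I*sqrt(2)) - 299515 = -299413 - 3*I*sqrt(2)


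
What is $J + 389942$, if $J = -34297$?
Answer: $355645$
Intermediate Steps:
$J + 389942 = -34297 + 389942 = 355645$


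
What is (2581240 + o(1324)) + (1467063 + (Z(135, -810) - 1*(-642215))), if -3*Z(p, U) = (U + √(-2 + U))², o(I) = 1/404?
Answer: 5420171467/1212 + 1080*I*√203 ≈ 4.4721e+6 + 15388.0*I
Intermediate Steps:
o(I) = 1/404
Z(p, U) = -(U + √(-2 + U))²/3
(2581240 + o(1324)) + (1467063 + (Z(135, -810) - 1*(-642215))) = (2581240 + 1/404) + (1467063 + (-(-810 + √(-2 - 810))²/3 - 1*(-642215))) = 1042820961/404 + (1467063 + (-(-810 + √(-812))²/3 + 642215)) = 1042820961/404 + (1467063 + (-(-810 + 2*I*√203)²/3 + 642215)) = 1042820961/404 + (1467063 + (642215 - (-810 + 2*I*√203)²/3)) = 1042820961/404 + (2109278 - (-810 + 2*I*√203)²/3) = 1894969273/404 - (-810 + 2*I*√203)²/3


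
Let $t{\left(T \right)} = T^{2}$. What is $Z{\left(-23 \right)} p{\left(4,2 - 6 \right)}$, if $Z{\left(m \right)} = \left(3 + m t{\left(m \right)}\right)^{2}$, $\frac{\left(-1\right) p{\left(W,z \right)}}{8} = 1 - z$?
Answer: $-5918515840$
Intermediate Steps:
$p{\left(W,z \right)} = -8 + 8 z$ ($p{\left(W,z \right)} = - 8 \left(1 - z\right) = -8 + 8 z$)
$Z{\left(m \right)} = \left(3 + m^{3}\right)^{2}$ ($Z{\left(m \right)} = \left(3 + m m^{2}\right)^{2} = \left(3 + m^{3}\right)^{2}$)
$Z{\left(-23 \right)} p{\left(4,2 - 6 \right)} = \left(3 + \left(-23\right)^{3}\right)^{2} \left(-8 + 8 \left(2 - 6\right)\right) = \left(3 - 12167\right)^{2} \left(-8 + 8 \left(2 - 6\right)\right) = \left(-12164\right)^{2} \left(-8 + 8 \left(-4\right)\right) = 147962896 \left(-8 - 32\right) = 147962896 \left(-40\right) = -5918515840$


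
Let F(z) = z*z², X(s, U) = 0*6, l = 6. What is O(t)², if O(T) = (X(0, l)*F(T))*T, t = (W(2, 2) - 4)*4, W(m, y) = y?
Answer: 0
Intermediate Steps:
X(s, U) = 0
F(z) = z³
t = -8 (t = (2 - 4)*4 = -2*4 = -8)
O(T) = 0 (O(T) = (0*T³)*T = 0*T = 0)
O(t)² = 0² = 0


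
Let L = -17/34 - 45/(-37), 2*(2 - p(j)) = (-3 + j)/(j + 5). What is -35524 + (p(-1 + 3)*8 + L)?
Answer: -18392477/518 ≈ -35507.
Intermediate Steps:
p(j) = 2 - (-3 + j)/(2*(5 + j)) (p(j) = 2 - (-3 + j)/(2*(j + 5)) = 2 - (-3 + j)/(2*(5 + j)))
L = 53/74 (L = -17*1/34 - 45*(-1/37) = -½ + 45/37 = 53/74 ≈ 0.71622)
-35524 + (p(-1 + 3)*8 + L) = -35524 + (((23 + 3*(-1 + 3))/(2*(5 + (-1 + 3))))*8 + 53/74) = -35524 + (((23 + 3*2)/(2*(5 + 2)))*8 + 53/74) = -35524 + (((½)*(23 + 6)/7)*8 + 53/74) = -35524 + (((½)*(⅐)*29)*8 + 53/74) = -35524 + ((29/14)*8 + 53/74) = -35524 + (116/7 + 53/74) = -35524 + 8955/518 = -18392477/518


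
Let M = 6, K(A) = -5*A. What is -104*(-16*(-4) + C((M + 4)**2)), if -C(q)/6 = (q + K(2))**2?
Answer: 5047744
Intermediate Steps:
C(q) = -6*(-10 + q)**2 (C(q) = -6*(q - 5*2)**2 = -6*(q - 10)**2 = -6*(-10 + q)**2)
-104*(-16*(-4) + C((M + 4)**2)) = -104*(-16*(-4) - 6*(-10 + (6 + 4)**2)**2) = -104*(64 - 6*(-10 + 10**2)**2) = -104*(64 - 6*(-10 + 100)**2) = -104*(64 - 6*90**2) = -104*(64 - 6*8100) = -104*(64 - 48600) = -104*(-48536) = 5047744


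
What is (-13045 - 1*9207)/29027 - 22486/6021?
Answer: -786680414/174771567 ≈ -4.5012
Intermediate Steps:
(-13045 - 1*9207)/29027 - 22486/6021 = (-13045 - 9207)*(1/29027) - 22486*1/6021 = -22252*1/29027 - 22486/6021 = -22252/29027 - 22486/6021 = -786680414/174771567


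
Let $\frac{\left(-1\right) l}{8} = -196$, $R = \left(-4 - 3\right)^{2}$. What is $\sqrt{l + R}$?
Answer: $7 \sqrt{33} \approx 40.212$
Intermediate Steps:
$R = 49$ ($R = \left(-7\right)^{2} = 49$)
$l = 1568$ ($l = \left(-8\right) \left(-196\right) = 1568$)
$\sqrt{l + R} = \sqrt{1568 + 49} = \sqrt{1617} = 7 \sqrt{33}$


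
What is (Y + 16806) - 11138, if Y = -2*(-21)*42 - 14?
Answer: 7418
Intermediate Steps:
Y = 1750 (Y = 42*42 - 14 = 1764 - 14 = 1750)
(Y + 16806) - 11138 = (1750 + 16806) - 11138 = 18556 - 11138 = 7418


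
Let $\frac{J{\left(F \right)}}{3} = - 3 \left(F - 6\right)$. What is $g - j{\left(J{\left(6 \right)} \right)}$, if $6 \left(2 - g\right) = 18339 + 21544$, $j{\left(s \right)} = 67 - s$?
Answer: $- \frac{40273}{6} \approx -6712.2$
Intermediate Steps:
$J{\left(F \right)} = 54 - 9 F$ ($J{\left(F \right)} = 3 \left(- 3 \left(F - 6\right)\right) = 3 \left(- 3 \left(-6 + F\right)\right) = 3 \left(18 - 3 F\right) = 54 - 9 F$)
$g = - \frac{39871}{6}$ ($g = 2 - \frac{18339 + 21544}{6} = 2 - \frac{39883}{6} = - \frac{39871}{6} \approx -6645.2$)
$g - j{\left(J{\left(6 \right)} \right)} = - \frac{39871}{6} - \left(67 - \left(54 - 54\right)\right) = - \frac{39871}{6} - \left(67 - 0\right) = - \frac{39871}{6} - \left(67 + 0\right) = - \frac{39871}{6} - 67 = - \frac{40273}{6}$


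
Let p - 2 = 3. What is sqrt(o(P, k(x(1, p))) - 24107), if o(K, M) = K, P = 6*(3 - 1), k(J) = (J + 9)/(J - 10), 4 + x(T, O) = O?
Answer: I*sqrt(24095) ≈ 155.23*I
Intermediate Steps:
p = 5 (p = 2 + 3 = 5)
x(T, O) = -4 + O
k(J) = (9 + J)/(-10 + J)
P = 12 (P = 6*2 = 12)
sqrt(o(P, k(x(1, p))) - 24107) = sqrt(12 - 24107) = sqrt(-24095) = I*sqrt(24095)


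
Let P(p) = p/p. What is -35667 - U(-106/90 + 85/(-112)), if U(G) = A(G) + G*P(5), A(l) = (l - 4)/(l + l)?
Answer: -1754633882279/49195440 ≈ -35667.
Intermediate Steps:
A(l) = (-4 + l)/(2*l) (A(l) = (-4 + l)/((2*l)) = (-4 + l)*(1/(2*l)) = (-4 + l)/(2*l))
P(p) = 1
U(G) = G + (-4 + G)/(2*G) (U(G) = (-4 + G)/(2*G) + G*1 = (-4 + G)/(2*G) + G = G + (-4 + G)/(2*G))
-35667 - U(-106/90 + 85/(-112)) = -35667 - (½ + (-106/90 + 85/(-112)) - 2/(-106/90 + 85/(-112))) = -35667 - (½ + (-106*1/90 + 85*(-1/112)) - 2/(-106*1/90 + 85*(-1/112))) = -35667 - (½ + (-53/45 - 85/112) - 2/(-53/45 - 85/112)) = -35667 - (½ - 9761/5040 - 2/(-9761/5040)) = -35667 - (½ - 9761/5040 - 2*(-5040/9761)) = -35667 - (½ - 9761/5040 + 10080/9761) = -35667 - 1*(-19876201/49195440) = -35667 + 19876201/49195440 = -1754633882279/49195440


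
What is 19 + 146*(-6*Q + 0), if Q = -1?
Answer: 895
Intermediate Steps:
19 + 146*(-6*Q + 0) = 19 + 146*(-6*(-1) + 0) = 19 + 146*(6 + 0) = 19 + 146*6 = 19 + 876 = 895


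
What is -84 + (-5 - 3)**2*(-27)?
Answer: -1812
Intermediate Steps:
-84 + (-5 - 3)**2*(-27) = -84 + (-8)**2*(-27) = -84 + 64*(-27) = -84 - 1728 = -1812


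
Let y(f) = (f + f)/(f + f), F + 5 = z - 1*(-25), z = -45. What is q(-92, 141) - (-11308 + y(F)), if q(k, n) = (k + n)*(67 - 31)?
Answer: 13071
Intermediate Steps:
q(k, n) = 36*k + 36*n (q(k, n) = (k + n)*36 = 36*k + 36*n)
F = -25 (F = -5 + (-45 - 1*(-25)) = -5 + (-45 + 25) = -5 - 20 = -25)
y(f) = 1 (y(f) = (2*f)/((2*f)) = (2*f)*(1/(2*f)) = 1)
q(-92, 141) - (-11308 + y(F)) = (36*(-92) + 36*141) - (-11308 + 1) = (-3312 + 5076) - 1*(-11307) = 1764 + 11307 = 13071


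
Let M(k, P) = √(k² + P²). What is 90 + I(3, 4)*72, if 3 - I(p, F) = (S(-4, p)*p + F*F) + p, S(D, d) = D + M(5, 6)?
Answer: -198 - 216*√61 ≈ -1885.0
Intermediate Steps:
M(k, P) = √(P² + k²)
S(D, d) = D + √61 (S(D, d) = D + √(6² + 5²) = D + √(36 + 25) = D + √61)
I(p, F) = 3 - p - F² - p*(-4 + √61) (I(p, F) = 3 - (((-4 + √61)*p + F*F) + p) = 3 - ((p*(-4 + √61) + F²) + p) = 3 - ((F² + p*(-4 + √61)) + p) = 3 - (p + F² + p*(-4 + √61)) = 3 + (-p - F² - p*(-4 + √61)) = 3 - p - F² - p*(-4 + √61))
90 + I(3, 4)*72 = 90 + (3 - 1*3 - 1*4² + 3*(4 - √61))*72 = 90 + (3 - 3 - 1*16 + (12 - 3*√61))*72 = 90 + (3 - 3 - 16 + (12 - 3*√61))*72 = 90 + (-4 - 3*√61)*72 = 90 + (-288 - 216*√61) = -198 - 216*√61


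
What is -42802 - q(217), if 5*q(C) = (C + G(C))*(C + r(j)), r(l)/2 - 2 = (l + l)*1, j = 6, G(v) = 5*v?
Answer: -106600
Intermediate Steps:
r(l) = 4 + 4*l (r(l) = 4 + 2*((l + l)*1) = 4 + 2*((2*l)*1) = 4 + 2*(2*l) = 4 + 4*l)
q(C) = 6*C*(28 + C)/5 (q(C) = ((C + 5*C)*(C + (4 + 4*6)))/5 = ((6*C)*(C + (4 + 24)))/5 = ((6*C)*(C + 28))/5 = ((6*C)*(28 + C))/5 = (6*C*(28 + C))/5 = 6*C*(28 + C)/5)
-42802 - q(217) = -42802 - 6*217*(28 + 217)/5 = -42802 - 6*217*245/5 = -42802 - 1*63798 = -42802 - 63798 = -106600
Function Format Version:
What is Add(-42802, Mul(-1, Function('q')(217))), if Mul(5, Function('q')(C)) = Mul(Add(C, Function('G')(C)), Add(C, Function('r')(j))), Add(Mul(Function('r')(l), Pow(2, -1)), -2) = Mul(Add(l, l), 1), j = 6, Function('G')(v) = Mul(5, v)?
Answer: -106600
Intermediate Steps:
Function('r')(l) = Add(4, Mul(4, l)) (Function('r')(l) = Add(4, Mul(2, Mul(Add(l, l), 1))) = Add(4, Mul(2, Mul(Mul(2, l), 1))) = Add(4, Mul(2, Mul(2, l))) = Add(4, Mul(4, l)))
Function('q')(C) = Mul(Rational(6, 5), C, Add(28, C)) (Function('q')(C) = Mul(Rational(1, 5), Mul(Add(C, Mul(5, C)), Add(C, Add(4, Mul(4, 6))))) = Mul(Rational(1, 5), Mul(Mul(6, C), Add(C, Add(4, 24)))) = Mul(Rational(1, 5), Mul(Mul(6, C), Add(C, 28))) = Mul(Rational(1, 5), Mul(Mul(6, C), Add(28, C))) = Mul(Rational(1, 5), Mul(6, C, Add(28, C))) = Mul(Rational(6, 5), C, Add(28, C)))
Add(-42802, Mul(-1, Function('q')(217))) = Add(-42802, Mul(-1, Mul(Rational(6, 5), 217, Add(28, 217)))) = Add(-42802, Mul(-1, Mul(Rational(6, 5), 217, 245))) = Add(-42802, Mul(-1, 63798)) = Add(-42802, -63798) = -106600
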